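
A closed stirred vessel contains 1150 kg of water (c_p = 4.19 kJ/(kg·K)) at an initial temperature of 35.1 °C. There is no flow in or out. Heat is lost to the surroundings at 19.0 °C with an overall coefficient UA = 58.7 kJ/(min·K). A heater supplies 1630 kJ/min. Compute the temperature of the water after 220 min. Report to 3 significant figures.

First-law balance (no shaft work): M c_p dT/dt = −UA(T − T_amb) + Q̇.
dT/dt = (T_ss − T)/τ with T_ss = T_amb + Q̇/UA = 19.0 + 1630/58.7 = 46.768 °C, τ = M c_p/UA = 1150·4.19/58.7 = 82.087 min.
Solution: T(t) = T_ss + (T₀ − T_ss) e^(−t/τ).
T(220) = 46.768 + (-11.668)·0.068557 = 45.968 °C.

46.0 °C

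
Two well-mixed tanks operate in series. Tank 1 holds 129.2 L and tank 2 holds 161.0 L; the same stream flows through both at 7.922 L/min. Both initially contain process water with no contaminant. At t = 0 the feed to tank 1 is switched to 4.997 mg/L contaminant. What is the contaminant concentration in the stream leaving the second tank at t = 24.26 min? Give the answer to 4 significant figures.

Species balance on tank i: dCᵢ/dt = (Cᵢ₋₁ − Cᵢ)/τᵢ with τᵢ = Vᵢ/Q.
τ₁ = 129.2/7.922 = 16.3090 min; τ₂ = 161.0/7.922 = 20.3232 min.
Tank 1: C₁ = C_in(1 − e^(−t/τ₁)). Tank 2 (τ₁ ≠ τ₂): C₂ = C_in[1 − (τ₁ e^(−t/τ₁) − τ₂ e^(−t/τ₂))/(τ₁ − τ₂)].
At t = 24.26: e^(−t/τ₁) = 0.225932, e^(−t/τ₂) = 0.303094.
C₂ = 4.997·[1 − (16.3090·0.225932 − 20.3232·0.303094)/(-4.01414)] = 4.997·0.383406 = 1.91588 mg/L.

1.916 mg/L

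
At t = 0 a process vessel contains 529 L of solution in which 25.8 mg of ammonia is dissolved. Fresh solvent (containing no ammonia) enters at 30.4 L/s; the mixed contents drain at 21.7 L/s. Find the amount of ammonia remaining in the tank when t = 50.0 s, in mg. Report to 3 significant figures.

Let m(t) be the amount of ammonia. Volume: V(t) = V₀ + (Q_in − Q_out) t = 529 + 8.7000 t; V(50.0) = 964.00 L.
Solute balance: dm/dt = 0 − Q_out C = −Q_out m/V(t).
dm/m = −Q_out dt/(V₀ + 8.7000 t); integrating gives ln(m/m₀) = −(Q_out/(Q_in−Q_out)) ln(V/V₀).
m = m₀ (V₀/V)^(Q_out/(Q_in−Q_out)) = 25.8 × (529/964.00)^(2.4943) = 5.7752 mg.

5.78 mg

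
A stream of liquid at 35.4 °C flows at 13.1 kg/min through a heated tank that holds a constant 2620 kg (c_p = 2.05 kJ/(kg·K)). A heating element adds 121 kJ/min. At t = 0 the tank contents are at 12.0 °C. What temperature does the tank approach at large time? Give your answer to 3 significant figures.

39.9 °C

First-law balance (no shaft work): M c_p dT/dt = ṁ c_p (T_in − T) + 121.
At steady state dT/dt = 0 ⇒ T_ss = T_in + Q̇/(ṁ c_p) = 35.4 + 121/(13.1·2.05) = 39.906 °C.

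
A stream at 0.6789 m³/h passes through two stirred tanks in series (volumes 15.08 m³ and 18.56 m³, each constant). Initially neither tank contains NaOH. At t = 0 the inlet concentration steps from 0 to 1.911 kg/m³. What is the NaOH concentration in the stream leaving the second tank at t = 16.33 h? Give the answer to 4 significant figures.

0.2726 kg/m³

Time constants: τᵢ = Vᵢ/Q for each well-mixed tank.
τ₁ = 15.08/0.6789 = 22.2124 h; τ₂ = 18.56/0.6789 = 27.3383 h.
Solving the cascade with C₁(0)=C₂(0)=0 gives C₂(t) = C_in[1 − (τ₁ e^(−t/τ₁) − τ₂ e^(−t/τ₂))/(τ₁ − τ₂)].
At t = 16.33: e^(−t/τ₁) = 0.479422, e^(−t/τ₂) = 0.550279.
C₂ = 1.911·[1 − (22.2124·0.479422 − 27.3383·0.550279)/(-5.12594)] = 1.911·0.142672 = 0.272645 kg/m³.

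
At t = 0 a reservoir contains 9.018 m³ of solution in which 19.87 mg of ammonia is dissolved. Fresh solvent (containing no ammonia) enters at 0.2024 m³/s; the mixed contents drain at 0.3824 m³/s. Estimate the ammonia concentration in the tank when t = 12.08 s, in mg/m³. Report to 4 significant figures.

1.616 mg/m³

Total volume: dV/dt = Q_in − Q_out = -0.180000 m³/s, so V(t) = 9.018 − 0.180000 t and V(12.08) = 6.84360 m³.
Species balance (pure solvent in): dm/dt = −Q_out · m/V(t).
dm/m = −Q_out dt/(V₀ − 0.180000 t); integrating gives ln(m/m₀) = −(Q_out/(Q_in−Q_out)) ln(V/V₀).
m = m₀ (V₀/V)^(Q_out/(Q_in−Q_out)) = 19.87 × (9.018/6.84360)^(-2.12444) = 11.0569 mg.
C = m/V = 11.0569/6.84360 = 1.61566 mg/m³.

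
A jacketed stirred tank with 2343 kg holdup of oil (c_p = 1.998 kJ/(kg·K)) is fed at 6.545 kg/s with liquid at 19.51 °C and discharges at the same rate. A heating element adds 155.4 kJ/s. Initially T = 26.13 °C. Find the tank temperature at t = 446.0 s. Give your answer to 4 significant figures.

29.88 °C

Heat balance on the well-mixed liquid: M c_p dT/dt = ṁ c_p (T_in − T) + 155.4.
τ = M/ṁ = 357.983 s; T_ss = T_in + Q̇/(ṁ c_p) = 19.51 + 155.4/(6.545·1.998) = 31.3935 °C.
Solution: T(t) = T_ss + (T₀ − T_ss) e^(−t/τ).
T(446.0) = 31.3935 + (-5.26354)·e^(−446.0/357.983) = 31.3935 + (-5.26354)·0.287691 = 29.8793 °C.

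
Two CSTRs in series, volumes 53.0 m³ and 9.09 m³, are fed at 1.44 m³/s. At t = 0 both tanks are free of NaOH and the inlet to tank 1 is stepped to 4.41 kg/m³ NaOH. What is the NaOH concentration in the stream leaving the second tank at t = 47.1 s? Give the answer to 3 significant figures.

2.93 kg/m³

Time constants: τᵢ = Vᵢ/Q for each well-mixed tank.
τ₁ = 53.0/1.44 = 36.806 s; τ₂ = 9.09/1.44 = 6.3125 s.
Tank 1: C₁ = C_in(1 − e^(−t/τ₁)). Tank 2 (τ₁ ≠ τ₂): C₂ = C_in[1 − (τ₁ e^(−t/τ₁) − τ₂ e^(−t/τ₂))/(τ₁ − τ₂)].
At t = 47.1: e^(−t/τ₁) = 0.27812, e^(−t/τ₂) = 0.00057486.
C₂ = 4.41·[1 − (36.806·0.27812 − 6.3125·0.00057486)/(30.493)] = 4.41·0.66442 = 2.9301 kg/m³.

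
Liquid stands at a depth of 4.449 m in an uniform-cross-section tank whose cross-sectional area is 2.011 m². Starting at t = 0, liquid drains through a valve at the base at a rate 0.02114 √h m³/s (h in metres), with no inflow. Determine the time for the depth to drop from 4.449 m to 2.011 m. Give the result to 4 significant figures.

With no inflow, A dh/dt = −0.02114 √h.
This is separable: 2 d(√h)/dt = −0.02114/A, so √h = √h₀ − (0.02114/(2A)) t.
t = 2A(√h₀ − √h)/0.02114 = 2·2.011·(√4.449 − √2.011)/0.02114
  = 4.02200 × (2.10927 − 1.41810) / 0.02114 = 131.498 s.

131.5 s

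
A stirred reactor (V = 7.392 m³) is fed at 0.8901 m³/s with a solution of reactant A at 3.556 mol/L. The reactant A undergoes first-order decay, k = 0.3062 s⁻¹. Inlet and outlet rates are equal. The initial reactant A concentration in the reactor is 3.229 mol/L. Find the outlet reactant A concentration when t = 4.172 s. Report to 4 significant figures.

1.379 mol/L

Accumulation = in − out − consumed: V dC/dt = Q C_in − Q C − k V C.
dC/dt = (Q/V) C_in − (Q/V + k) C; effective rate a = Q/V + k = 0.120414 + 0.3062 = 0.426614 s⁻¹.
C_ss = Q C_in/(Q + kV) = 1.00370 mol/L; C(t) = C_ss + (C₀ − C_ss) e^(−a t).
C(4.172) = 1.00370 + (2.22530)·e^(−0.426614·4.172) = 1.00370 + (2.22530)·0.168666 = 1.37903 mol/L.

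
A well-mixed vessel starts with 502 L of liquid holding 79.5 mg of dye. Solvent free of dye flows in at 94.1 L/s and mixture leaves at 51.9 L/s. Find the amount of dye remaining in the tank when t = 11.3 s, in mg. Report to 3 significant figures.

35.0 mg

Let m(t) be the amount of dye. Volume: V(t) = V₀ + (Q_in − Q_out) t = 502 + 42.200 t; V(11.3) = 978.86 L.
No dye enters, so dm/dt = −Q_out · (m/V).
dm/m = −Q_out dt/(V₀ + 42.200 t); integrating gives ln(m/m₀) = −(Q_out/(Q_in−Q_out)) ln(V/V₀).
m = m₀ (V₀/V)^(Q_out/(Q_in−Q_out)) = 79.5 × (502/978.86)^(1.2299) = 34.969 mg.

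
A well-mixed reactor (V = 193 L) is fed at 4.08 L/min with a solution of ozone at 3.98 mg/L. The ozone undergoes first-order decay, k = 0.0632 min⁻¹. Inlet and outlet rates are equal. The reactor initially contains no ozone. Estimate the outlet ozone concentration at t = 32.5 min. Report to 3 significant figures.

Accumulation = in − out − consumed: V dC/dt = Q C_in − Q C − k V C.
This is linear with rate a = Q/V + k = 0.084340 min⁻¹.
C_ss = Q C_in/(Q + kV) = 0.99759 mg/L; C(t) = C_ss + (C₀ − C_ss) e^(−a t).
C(32.5) = 0.99759 + (-0.99759)·e^(−0.084340·32.5) = 0.99759 + (-0.99759)·0.064503 = 0.93324 mg/L.

0.933 mg/L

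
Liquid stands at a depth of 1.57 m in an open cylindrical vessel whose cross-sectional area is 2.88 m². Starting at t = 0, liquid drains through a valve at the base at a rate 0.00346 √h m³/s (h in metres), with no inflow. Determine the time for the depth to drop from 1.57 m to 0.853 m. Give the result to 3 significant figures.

Accumulation of liquid (constant cross-section A): A dh/dt = −0.00346 √h.
Separate and integrate: 2(√h − √h₀) = −(0.00346/A) t.
t = 2A(√h₀ − √h)/0.00346 = 2·2.88·(√1.57 − √0.853)/0.00346
  = 5.7600 × (1.2530 − 0.92358) / 0.00346 = 548.39 s.

548 s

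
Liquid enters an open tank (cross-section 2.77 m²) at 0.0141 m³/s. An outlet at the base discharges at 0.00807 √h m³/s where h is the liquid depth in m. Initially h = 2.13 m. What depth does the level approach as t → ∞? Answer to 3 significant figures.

3.05 m

Mass balance (ρ constant): A dh/dt = Q_in − 0.00807 √h. At steady state dh/dt = 0:
Q_in = 0.00807 √h_ss ⇒ √h_ss = 0.0141/0.00807 = 1.7472.
h_ss = 1.7472² = 3.0527 m. (Since h₀ = 2.13 m < h_ss, the level will rise toward this value.)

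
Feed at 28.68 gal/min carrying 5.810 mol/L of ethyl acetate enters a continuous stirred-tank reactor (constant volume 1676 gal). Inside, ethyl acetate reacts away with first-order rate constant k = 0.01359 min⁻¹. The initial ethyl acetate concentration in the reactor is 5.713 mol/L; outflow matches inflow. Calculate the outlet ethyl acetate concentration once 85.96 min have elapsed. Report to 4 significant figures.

Accumulation = in − out − consumed: V dC/dt = Q C_in − Q C − k V C.
This is linear with rate a = Q/V + k = 0.0307022 min⁻¹.
C_ss = Q C_in/(Q + kV) = 3.23826 mol/L; C(t) = C_ss + (C₀ − C_ss) e^(−a t).
C(85.96) = 3.23826 + (2.47474)·e^(−0.0307022·85.96) = 3.23826 + (2.47474)·0.0714213 = 3.41501 mol/L.

3.415 mol/L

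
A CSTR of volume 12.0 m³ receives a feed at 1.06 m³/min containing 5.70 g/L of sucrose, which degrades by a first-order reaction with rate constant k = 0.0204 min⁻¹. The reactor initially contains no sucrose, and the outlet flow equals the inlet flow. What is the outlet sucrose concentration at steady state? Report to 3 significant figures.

4.63 g/L

Species balance: V dC/dt = Q C_in − Q C − k V C.
At steady state: 0 = Q C_in − (Q + kV) C_ss, so C_ss = Q C_in/(Q + kV).
C_ss = 1.06·5.70/(1.06 + 0.0204·12.0) = 6.0420/1.3048 = 4.6306 g/L.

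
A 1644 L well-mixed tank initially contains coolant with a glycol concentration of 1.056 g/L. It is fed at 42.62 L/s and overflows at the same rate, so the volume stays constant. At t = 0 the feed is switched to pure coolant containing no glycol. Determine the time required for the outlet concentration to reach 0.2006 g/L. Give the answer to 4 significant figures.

64.07 s

Unsteady species balance (constant V, well mixed): V dC/dt = Q(C_in − C), so τ = V/Q = 38.5734 s.
C(t) = C_in + (C₀ − C_in) e^(−t/τ). Set C = 0.2006 and solve for t:
e^(−t/τ) = (C − C_in)/(C₀ − C_in) = (0.2006 − 0)/(1.056 − 0) = 0.189962
t = −τ ln(…) = 38.5734 × 1.66093 = 64.0678 s.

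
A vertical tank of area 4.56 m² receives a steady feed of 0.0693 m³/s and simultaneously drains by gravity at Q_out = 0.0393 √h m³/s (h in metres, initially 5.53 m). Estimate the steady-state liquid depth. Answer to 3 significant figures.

Unsteady balance on liquid volume: A dh/dt = Q_in − 0.0393 √h. At steady state dh/dt = 0:
Q_in = 0.0393 √h_ss ⇒ √h_ss = 0.0693/0.0393 = 1.7634.
h_ss = 1.7634² = 3.1094 m. (Since h₀ = 5.53 m > h_ss, the level will fall toward this value.)

3.11 m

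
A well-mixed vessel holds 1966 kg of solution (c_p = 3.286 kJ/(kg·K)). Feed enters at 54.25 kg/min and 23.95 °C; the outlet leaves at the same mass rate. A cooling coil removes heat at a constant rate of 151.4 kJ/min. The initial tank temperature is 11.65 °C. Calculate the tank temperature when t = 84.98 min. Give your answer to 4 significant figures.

22.00 °C

M c_p dT/dt = ṁ c_p (T_in − T) − Q̇.
τ = M/ṁ = 36.2396 min; T_ss = T_in − Q̇/(ṁ c_p) = 23.95 − 151.4/(54.25·3.286) = 23.1007 °C.
Solution: T(t) = T_ss + (T₀ − T_ss) e^(−t/τ).
T(84.98) = 23.1007 + (-11.4507)·e^(−84.98/36.2396) = 23.1007 + (-11.4507)·0.0958523 = 22.0031 °C.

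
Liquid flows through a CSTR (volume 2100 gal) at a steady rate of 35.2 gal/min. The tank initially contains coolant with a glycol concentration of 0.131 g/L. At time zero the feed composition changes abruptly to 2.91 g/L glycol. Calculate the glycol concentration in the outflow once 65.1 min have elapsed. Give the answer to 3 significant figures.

Unsteady species balance (constant V, well mixed): V dC/dt = Q(C_in − C).
Rewrite as dC/dt + C/τ = C_in/τ, τ = V/Q = 59.659 min.
Solution: C(t) = C_in + (C₀ − C_in) e^(−t/τ).
C(65.1) = 2.91 + (0.131 − 2.91)·e^(−65.1/59.659) = 2.91 + (-2.7790)·0.33581 = 1.9768 g/L.

1.98 g/L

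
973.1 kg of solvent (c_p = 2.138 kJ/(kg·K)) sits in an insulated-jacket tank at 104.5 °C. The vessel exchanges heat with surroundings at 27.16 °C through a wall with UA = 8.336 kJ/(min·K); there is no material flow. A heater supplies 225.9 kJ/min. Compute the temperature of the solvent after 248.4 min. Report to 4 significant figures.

72.83 °C

Lumped-capacitance energy balance: M c_p dT/dt = UA(T_amb − T) + Q̇.
dT/dt = (T_ss − T)/τ with T_ss = T_amb + Q̇/UA = 27.16 + 225.9/8.336 = 54.2593 °C, τ = M c_p/UA = 973.1·2.138/8.336 = 249.579 min.
This is linear first-order; T(t) = T_ss + (T₀ − T_ss) e^(−t/τ).
T(248.4) = 54.2593 + (50.2407)·0.369621 = 72.8293 °C.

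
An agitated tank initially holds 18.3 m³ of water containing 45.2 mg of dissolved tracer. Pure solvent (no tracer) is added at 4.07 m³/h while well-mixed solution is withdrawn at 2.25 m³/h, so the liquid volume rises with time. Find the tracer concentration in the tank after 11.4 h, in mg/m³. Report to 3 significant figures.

Let m(t) be the amount of tracer. Volume: V(t) = V₀ + (Q_in − Q_out) t = 18.3 + 1.8200 t; V(11.4) = 39.048 m³.
No tracer enters, so dm/dt = −Q_out · (m/V).
dm/m = −Q_out dt/(V₀ + 1.8200 t); integrating gives ln(m/m₀) = −(Q_out/(Q_in−Q_out)) ln(V/V₀).
m = m₀ (V₀/V)^(Q_out/(Q_in−Q_out)) = 45.2 × (18.3/39.048)^(1.2363) = 17.710 mg.
C = m/V = 17.710/39.048 = 0.45355 mg/m³.

0.454 mg/m³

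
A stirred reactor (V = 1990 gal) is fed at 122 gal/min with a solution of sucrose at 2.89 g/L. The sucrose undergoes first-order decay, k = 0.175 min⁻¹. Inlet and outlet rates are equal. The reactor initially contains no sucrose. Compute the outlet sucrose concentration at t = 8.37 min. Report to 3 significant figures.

0.646 g/L

Accumulation = in − out − consumed: V dC/dt = Q C_in − Q C − k V C.
dC/dt = (Q/V) C_in − (Q/V + k) C; effective rate a = Q/V + k = 0.061307 + 0.175 = 0.23631 min⁻¹.
C_ss = Q C_in/(Q + kV) = 0.74977 g/L; C(t) = C_ss + (C₀ − C_ss) e^(−a t).
C(8.37) = 0.74977 + (-0.74977)·e^(−0.23631·8.37) = 0.74977 + (-0.74977)·0.13836 = 0.64603 g/L.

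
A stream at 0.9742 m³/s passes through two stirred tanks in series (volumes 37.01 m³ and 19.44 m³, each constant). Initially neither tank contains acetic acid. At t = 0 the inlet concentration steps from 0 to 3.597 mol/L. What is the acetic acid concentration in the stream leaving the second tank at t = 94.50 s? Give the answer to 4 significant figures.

3.002 mol/L

Time constants: τᵢ = Vᵢ/Q for each well-mixed tank.
τ₁ = 37.01/0.9742 = 37.9901 s; τ₂ = 19.44/0.9742 = 19.9548 s.
Solving the cascade with C₁(0)=C₂(0)=0 gives C₂(t) = C_in[1 − (τ₁ e^(−t/τ₁) − τ₂ e^(−t/τ₂))/(τ₁ − τ₂)].
At t = 94.50: e^(−t/τ₁) = 0.0831186, e^(−t/τ₂) = 0.00877635.
C₂ = 3.597·[1 − (37.9901·0.0831186 − 19.9548·0.00877635)/(18.0353)] = 3.597·0.834627 = 3.00215 mol/L.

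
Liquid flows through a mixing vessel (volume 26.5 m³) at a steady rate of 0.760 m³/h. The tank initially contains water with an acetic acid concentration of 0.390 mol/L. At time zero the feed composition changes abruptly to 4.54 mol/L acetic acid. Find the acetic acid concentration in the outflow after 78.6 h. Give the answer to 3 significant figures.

4.10 mol/L

Transient balance on the dissolved component: V dC/dt = Q(C_in − C).
Time constant τ = V/Q = 26.5/0.760 = 34.868 h.
Solution: C(t) = C_in + (C₀ − C_in) e^(−t/τ).
C(78.6) = 4.54 + (0.390 − 4.54)·e^(−78.6/34.868) = 4.54 + (-4.1500)·0.10496 = 4.1044 mol/L.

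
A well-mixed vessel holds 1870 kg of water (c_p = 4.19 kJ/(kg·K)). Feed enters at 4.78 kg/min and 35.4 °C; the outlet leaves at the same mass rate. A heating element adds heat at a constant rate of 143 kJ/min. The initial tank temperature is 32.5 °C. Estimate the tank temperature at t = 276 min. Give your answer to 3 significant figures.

M c_p dT/dt = ṁ c_p (T_in − T) + Q̇.
τ = M/ṁ = 391.21 min; T_ss = T_in + Q̇/(ṁ c_p) = 35.4 + 143/(4.78·4.19) = 42.540 °C.
This is linear first-order; T(t) = T_ss + (T₀ − T_ss) e^(−t/τ).
T(276) = 42.540 + (-10.040)·e^(−276/391.21) = 42.540 + (-10.040)·0.49386 = 37.582 °C.

37.6 °C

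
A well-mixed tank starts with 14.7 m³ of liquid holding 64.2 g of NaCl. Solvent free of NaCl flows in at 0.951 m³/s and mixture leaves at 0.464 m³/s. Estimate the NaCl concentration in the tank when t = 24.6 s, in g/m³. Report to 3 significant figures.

Total volume: dV/dt = Q_in − Q_out = 0.48700 m³/s, so V(t) = 14.7 + 0.48700 t and V(24.6) = 26.680 m³.
Species balance (pure solvent in): dm/dt = −Q_out · m/V(t).
Separate: dm/m = −Q_out dt/V(t) ⇒ ln(m/m₀) = −(Q_out/(Q_in−Q_out)) ln(V/V₀).
m = m₀ (V₀/V)^(Q_out/(Q_in−Q_out)) = 64.2 × (14.7/26.680)^(0.95277) = 36.382 g.
C = m/V = 36.382/26.680 = 1.3636 g/m³.

1.36 g/m³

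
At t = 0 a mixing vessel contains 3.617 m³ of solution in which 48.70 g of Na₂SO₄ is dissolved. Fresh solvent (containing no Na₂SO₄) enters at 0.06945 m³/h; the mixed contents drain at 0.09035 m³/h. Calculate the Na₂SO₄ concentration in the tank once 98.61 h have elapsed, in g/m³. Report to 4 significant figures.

Total volume: dV/dt = Q_in − Q_out = -0.0209000 m³/h, so V(t) = 3.617 − 0.0209000 t and V(98.61) = 1.55605 m³.
No Na₂SO₄ enters, so dm/dt = −Q_out · (m/V).
dm/m = −Q_out dt/(V₀ − 0.0209000 t); integrating gives ln(m/m₀) = −(Q_out/(Q_in−Q_out)) ln(V/V₀).
m = m₀ (V₀/V)^(Q_out/(Q_in−Q_out)) = 48.70 × (3.617/1.55605)^(-4.32297) = 1.27034 g.
C = m/V = 1.27034/1.55605 = 0.816386 g/m³.

0.8164 g/m³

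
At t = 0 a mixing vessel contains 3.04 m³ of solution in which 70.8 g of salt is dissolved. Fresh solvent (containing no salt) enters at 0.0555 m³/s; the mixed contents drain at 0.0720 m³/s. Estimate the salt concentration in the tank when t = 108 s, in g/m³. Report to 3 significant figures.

Let m(t) be the amount of salt. Volume: V(t) = V₀ + (Q_in − Q_out) t = 3.04 − 0.016500 t; V(108) = 1.2580 m³.
Solute balance: dm/dt = 0 − Q_out C = −Q_out m/V(t).
dm/m = −Q_out dt/(V₀ − 0.016500 t); integrating gives ln(m/m₀) = −(Q_out/(Q_in−Q_out)) ln(V/V₀).
m = m₀ (V₀/V)^(Q_out/(Q_in−Q_out)) = 70.8 × (3.04/1.2580)^(-4.3636) = 1.5063 g.
C = m/V = 1.5063/1.2580 = 1.1974 g/m³.

1.20 g/m³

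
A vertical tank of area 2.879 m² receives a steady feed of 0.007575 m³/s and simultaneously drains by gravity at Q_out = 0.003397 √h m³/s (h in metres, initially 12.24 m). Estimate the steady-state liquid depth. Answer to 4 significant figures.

4.972 m

Level balance: A dh/dt = 0.007575 − 0.003397 √h. Setting dh/dt = 0:
Q_in = 0.003397 √h_ss ⇒ √h_ss = 0.007575/0.003397 = 2.22991.
h_ss = 2.22991² = 4.97249 m. (Since h₀ = 12.24 m > h_ss, the level will fall toward this value.)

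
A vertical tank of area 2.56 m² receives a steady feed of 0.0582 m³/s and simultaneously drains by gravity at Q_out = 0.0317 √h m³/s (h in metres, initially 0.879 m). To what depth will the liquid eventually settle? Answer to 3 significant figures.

3.37 m

Volume balance on the tank: A dh/dt = Q_in − 0.0317 √h. At steady state dh/dt = 0:
Q_in = 0.0317 √h_ss ⇒ √h_ss = 0.0582/0.0317 = 1.8360.
h_ss = 1.8360² = 3.3708 m. (Since h₀ = 0.879 m < h_ss, the level will rise toward this value.)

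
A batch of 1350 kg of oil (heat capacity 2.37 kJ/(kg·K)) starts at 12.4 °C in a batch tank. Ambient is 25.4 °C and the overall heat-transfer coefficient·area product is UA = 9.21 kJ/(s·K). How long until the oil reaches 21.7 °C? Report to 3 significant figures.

Lumped-capacitance energy balance: M c_p dT/dt = UA(T_amb − T).
τ = M c_p/UA = 347.39 s; T_ss = T_amb = 25.400 °C.
T(t) = T_ss + (T₀ − T_ss)e^(−t/τ); set T = 21.7:
t = −τ ln[(T − T_ss)/(T₀ − T_ss)] = −347.39 · ln(0.28462) = 436.54 s.

437 s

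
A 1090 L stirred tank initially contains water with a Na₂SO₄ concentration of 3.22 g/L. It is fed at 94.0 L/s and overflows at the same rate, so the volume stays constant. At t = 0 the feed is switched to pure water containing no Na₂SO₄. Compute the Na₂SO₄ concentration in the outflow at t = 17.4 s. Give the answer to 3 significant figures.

Unsteady species balance (constant V, well mixed): V dC/dt = Q(C_in − C).
So dC/dt = (C_in − C)/τ with τ = V/Q = 1090/94.0 = 11.596 s.
Solution: C(t) = C_in + (C₀ − C_in) e^(−t/τ).
C(17.4) = 0 + (3.22 − 0)·e^(−17.4/11.596) = 0 + (3.2200)·0.22301 = 0.71808 g/L.

0.718 g/L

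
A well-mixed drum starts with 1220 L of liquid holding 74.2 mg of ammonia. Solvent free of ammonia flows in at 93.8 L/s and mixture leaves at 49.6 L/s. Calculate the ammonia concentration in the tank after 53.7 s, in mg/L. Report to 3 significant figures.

Let m(t) be the amount of ammonia. Volume: V(t) = V₀ + (Q_in − Q_out) t = 1220 + 44.200 t; V(53.7) = 3593.5 L.
Solute balance: dm/dt = 0 − Q_out C = −Q_out m/V(t).
dm/m = −Q_out dt/(V₀ + 44.200 t); integrating gives ln(m/m₀) = −(Q_out/(Q_in−Q_out)) ln(V/V₀).
m = m₀ (V₀/V)^(Q_out/(Q_in−Q_out)) = 74.2 × (1220/3593.5)^(1.1222) = 22.076 mg.
C = m/V = 22.076/3593.5 = 0.0061433 mg/L.

0.00614 mg/L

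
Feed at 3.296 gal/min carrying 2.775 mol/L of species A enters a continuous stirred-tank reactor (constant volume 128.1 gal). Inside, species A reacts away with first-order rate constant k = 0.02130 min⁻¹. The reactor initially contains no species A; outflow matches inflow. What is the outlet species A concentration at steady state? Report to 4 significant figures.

1.518 mol/L

V dC/dt = Q(C_in − C) − k V C.
At steady state: 0 = Q C_in − (Q + kV) C_ss, so C_ss = Q C_in/(Q + kV).
C_ss = 3.296·2.775/(3.296 + 0.02130·128.1) = 9.14640/6.02453 = 1.51819 mol/L.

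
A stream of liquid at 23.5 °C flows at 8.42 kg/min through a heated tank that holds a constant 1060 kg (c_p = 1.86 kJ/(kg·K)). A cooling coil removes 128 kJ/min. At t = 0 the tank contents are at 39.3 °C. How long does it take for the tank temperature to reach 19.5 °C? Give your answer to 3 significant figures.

220 min

First-law balance (no shaft work): M c_p dT/dt = ṁ c_p (T_in − T) − 128.
τ = M/ṁ = 125.89 min; T_ss = T_in − Q̇/(ṁ c_p) = 15.327 °C.
T(t) = T_ss + (T₀ − T_ss) e^(−t/τ). Set T = 19.5:
e^(−t/τ) = (19.5 − 15.327)/(39.3 − 15.327) = 0.17407
t = −125.89 · ln(0.17407) = 220.09 min.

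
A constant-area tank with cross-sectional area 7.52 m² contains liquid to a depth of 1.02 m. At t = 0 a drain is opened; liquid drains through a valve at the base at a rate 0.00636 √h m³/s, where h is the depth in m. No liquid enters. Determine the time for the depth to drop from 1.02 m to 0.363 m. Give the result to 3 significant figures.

964 s

With no inflow, A dh/dt = −0.00636 √h.
∫ h^(−1/2) dh = −(0.00636/A) ∫ dt, giving 2√h = 2√h₀ − (0.00636/A) t.
t = 2A(√h₀ − √h)/0.00636 = 2·7.52·(√1.02 − √0.363)/0.00636
  = 15.040 × (1.0100 − 0.60249) / 0.00636 = 963.54 s.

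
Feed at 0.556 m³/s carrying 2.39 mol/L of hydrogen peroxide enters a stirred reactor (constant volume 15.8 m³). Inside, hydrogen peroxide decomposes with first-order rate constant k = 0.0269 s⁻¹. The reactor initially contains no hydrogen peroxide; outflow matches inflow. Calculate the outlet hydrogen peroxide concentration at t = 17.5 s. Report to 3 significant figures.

V dC/dt = Q(C_in − C) − k V C.
This is linear with rate a = Q/V + k = 0.062090 s⁻¹.
C_ss = Q C_in/(Q + kV) = 1.3545 mol/L; C(t) = C_ss + (C₀ − C_ss) e^(−a t).
C(17.5) = 1.3545 + (-1.3545)·e^(−0.062090·17.5) = 1.3545 + (-1.3545)·0.33737 = 0.89756 mol/L.

0.898 mol/L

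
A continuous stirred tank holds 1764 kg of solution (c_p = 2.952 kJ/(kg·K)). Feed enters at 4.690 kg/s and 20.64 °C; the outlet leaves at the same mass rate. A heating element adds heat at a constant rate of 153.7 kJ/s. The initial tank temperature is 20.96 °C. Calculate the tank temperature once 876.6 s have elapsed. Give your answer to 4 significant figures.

30.69 °C

Unsteady energy balance on the tank contents: M c_p dT/dt = ṁ c_p (T_in − T) + 153.7.
τ = M/ṁ = 376.119 s; T_ss = T_in + Q̇/(ṁ c_p) = 20.64 + 153.7/(4.690·2.952) = 31.7416 °C.
T approaches T_ss exponentially: T(t) = T_ss + (T₀ − T_ss) e^(−t/τ).
T(876.6) = 31.7416 + (-10.7816)·e^(−876.6/376.119) = 31.7416 + (-10.7816)·0.0972332 = 30.6932 °C.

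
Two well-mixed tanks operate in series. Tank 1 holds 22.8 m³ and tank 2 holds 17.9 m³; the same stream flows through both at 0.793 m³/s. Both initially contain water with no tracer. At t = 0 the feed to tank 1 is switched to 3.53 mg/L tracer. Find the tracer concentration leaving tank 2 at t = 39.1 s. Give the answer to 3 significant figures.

1.60 mg/L

Species balance on tank i: dCᵢ/dt = (Cᵢ₋₁ − Cᵢ)/τᵢ with τᵢ = Vᵢ/Q.
τ₁ = 22.8/0.793 = 28.752 s; τ₂ = 17.9/0.793 = 22.573 s.
Solving the cascade with C₁(0)=C₂(0)=0 gives C₂(t) = C_in[1 − (τ₁ e^(−t/τ₁) − τ₂ e^(−t/τ₂))/(τ₁ − τ₂)].
At t = 39.1: e^(−t/τ₁) = 0.25668, e^(−t/τ₂) = 0.17690.
C₂ = 3.53·[1 − (28.752·0.25668 − 22.573·0.17690)/(6.1791)] = 3.53·0.45186 = 1.5951 mg/L.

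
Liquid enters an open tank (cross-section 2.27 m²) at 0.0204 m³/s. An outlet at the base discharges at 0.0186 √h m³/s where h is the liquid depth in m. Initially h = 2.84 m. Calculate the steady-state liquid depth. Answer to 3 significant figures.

1.20 m

Level balance: A dh/dt = 0.0204 − 0.0186 √h. Setting dh/dt = 0:
Q_in = 0.0186 √h_ss ⇒ √h_ss = 0.0204/0.0186 = 1.0968.
h_ss = 1.0968² = 1.2029 m. (Since h₀ = 2.84 m > h_ss, the level will fall toward this value.)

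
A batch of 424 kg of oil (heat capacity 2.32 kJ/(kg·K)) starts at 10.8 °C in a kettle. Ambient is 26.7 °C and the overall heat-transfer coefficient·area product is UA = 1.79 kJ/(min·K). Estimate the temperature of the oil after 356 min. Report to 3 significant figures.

Lumped-capacitance energy balance: M c_p dT/dt = UA(T_amb − T).
dT/dt = (T_ss − T)/τ with T_ss = T_amb = 26.700 °C, τ = M c_p/UA = 424·2.32/1.79 = 549.54 min.
T approaches T_ss exponentially: T(t) = T_ss + (T₀ − T_ss) e^(−t/τ).
T(356) = 26.700 + (-15.900)·0.52319 = 18.381 °C.

18.4 °C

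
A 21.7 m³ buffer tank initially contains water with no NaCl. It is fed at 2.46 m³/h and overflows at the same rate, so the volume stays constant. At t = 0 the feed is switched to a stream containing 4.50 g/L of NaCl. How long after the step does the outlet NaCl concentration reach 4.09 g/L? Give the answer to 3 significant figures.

21.1 h

Species balance: V dC/dt = Q(C_in − C) ⇒ τ = V/Q = 8.8211 h.
C(t) = C_in + (C₀ − C_in) e^(−t/τ). Set C = 4.09 and solve for t:
e^(−t/τ) = (C − C_in)/(C₀ − C_in) = (4.09 − 4.50)/(0 − 4.50) = 0.091111
t = −τ ln(…) = 8.8211 × 2.3957 = 21.133 h.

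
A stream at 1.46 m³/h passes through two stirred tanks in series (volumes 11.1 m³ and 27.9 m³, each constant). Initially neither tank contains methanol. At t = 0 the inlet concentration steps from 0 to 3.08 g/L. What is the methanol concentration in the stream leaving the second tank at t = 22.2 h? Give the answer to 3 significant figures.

1.59 g/L

Time constants: τᵢ = Vᵢ/Q for each well-mixed tank.
τ₁ = 11.1/1.46 = 7.6027 h; τ₂ = 27.9/1.46 = 19.110 h.
Tank 1: C₁ = C_in(1 − e^(−t/τ₁)). Tank 2 (τ₁ ≠ τ₂): C₂ = C_in[1 − (τ₁ e^(−t/τ₁) − τ₂ e^(−t/τ₂))/(τ₁ − τ₂)].
At t = 22.2: e^(−t/τ₁) = 0.053934, e^(−t/τ₂) = 0.31295.
C₂ = 3.08·[1 − (7.6027·0.053934 − 19.110·0.31295)/(-11.507)] = 3.08·0.51592 = 1.5890 g/L.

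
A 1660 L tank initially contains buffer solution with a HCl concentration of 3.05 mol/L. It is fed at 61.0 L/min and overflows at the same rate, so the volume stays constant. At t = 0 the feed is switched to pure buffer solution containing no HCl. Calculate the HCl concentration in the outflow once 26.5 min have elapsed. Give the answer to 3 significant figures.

Transient balance on the dissolved component: V dC/dt = Q(C_in − C).
Rewrite as dC/dt + C/τ = C_in/τ, τ = V/Q = 27.213 min.
This is linear first-order; C(t) = C_in + (C₀ − C_in) e^(−t/τ).
C(26.5) = 0 + (3.05 − 0)·e^(−26.5/27.213) = 0 + (3.0500)·0.37765 = 1.1518 mol/L.

1.15 mol/L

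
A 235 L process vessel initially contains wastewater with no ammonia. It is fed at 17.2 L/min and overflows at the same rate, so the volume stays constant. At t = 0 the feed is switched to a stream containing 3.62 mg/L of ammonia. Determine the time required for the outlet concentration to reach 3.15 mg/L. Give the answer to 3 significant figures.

27.9 min

Accumulation = in − out for the solute gives V dC/dt = Q(C_in − C), so τ = V/Q = 13.663 min.
C(t) = C_in + (C₀ − C_in) e^(−t/τ). Set C = 3.15 and solve for t:
e^(−t/τ) = (C − C_in)/(C₀ − C_in) = (3.15 − 3.62)/(0 − 3.62) = 0.12983
t = −τ ln(…) = 13.663 × 2.0415 = 27.893 min.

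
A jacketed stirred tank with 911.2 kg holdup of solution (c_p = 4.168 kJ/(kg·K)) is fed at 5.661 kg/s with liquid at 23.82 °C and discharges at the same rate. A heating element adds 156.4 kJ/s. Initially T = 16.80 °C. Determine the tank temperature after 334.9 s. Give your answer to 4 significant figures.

Energy balance: M c_p dT/dt = ṁ c_p (T_in − T) + 156.4.
τ = M/ṁ = 160.961 s; T_ss = T_in + Q̇/(ṁ c_p) = 23.82 + 156.4/(5.661·4.168) = 30.4485 °C.
This is linear first-order; T(t) = T_ss + (T₀ − T_ss) e^(−t/τ).
T(334.9) = 30.4485 + (-13.6485)·e^(−334.9/160.961) = 30.4485 + (-13.6485)·0.124852 = 28.7445 °C.

28.74 °C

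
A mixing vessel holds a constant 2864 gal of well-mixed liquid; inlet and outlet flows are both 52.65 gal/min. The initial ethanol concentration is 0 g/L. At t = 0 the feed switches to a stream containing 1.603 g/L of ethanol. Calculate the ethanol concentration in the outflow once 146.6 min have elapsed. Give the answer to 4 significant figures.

Unsteady species balance (constant V, well mixed): V dC/dt = Q(C_in − C).
Time constant τ = V/Q = 2864/52.65 = 54.3970 min.
Solution: C(t) = C_in + (C₀ − C_in) e^(−t/τ).
C(146.6) = 1.603 + (0 − 1.603)·e^(−146.6/54.3970) = 1.603 + (-1.60300)·0.0675421 = 1.49473 g/L.

1.495 g/L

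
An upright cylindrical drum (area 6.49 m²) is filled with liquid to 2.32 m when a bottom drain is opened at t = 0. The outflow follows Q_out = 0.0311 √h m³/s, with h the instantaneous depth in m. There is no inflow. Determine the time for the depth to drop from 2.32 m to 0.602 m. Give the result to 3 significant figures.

Mass balance (ρ constant): A dh/dt = −0.0311 √h.
Separate and integrate: 2(√h − √h₀) = −(0.0311/A) t.
t = 2A(√h₀ − √h)/0.0311 = 2·6.49·(√2.32 − √0.602)/0.0311
  = 12.980 × (1.5232 − 0.77589) / 0.0311 = 311.88 s.

312 s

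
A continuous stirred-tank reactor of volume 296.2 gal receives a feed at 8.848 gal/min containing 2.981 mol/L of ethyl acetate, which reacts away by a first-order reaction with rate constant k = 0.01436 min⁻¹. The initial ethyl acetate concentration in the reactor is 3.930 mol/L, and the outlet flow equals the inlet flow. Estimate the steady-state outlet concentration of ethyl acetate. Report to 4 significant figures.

V dC/dt = Q(C_in − C) − k V C.
Steady state (dC/dt = 0): C_ss = Q C_in/(Q + kV) = C_in/(1 + kV/Q).
C_ss = 8.848·2.981/(8.848 + 0.01436·296.2) = 26.3759/13.1014 = 2.01321 mol/L.

2.013 mol/L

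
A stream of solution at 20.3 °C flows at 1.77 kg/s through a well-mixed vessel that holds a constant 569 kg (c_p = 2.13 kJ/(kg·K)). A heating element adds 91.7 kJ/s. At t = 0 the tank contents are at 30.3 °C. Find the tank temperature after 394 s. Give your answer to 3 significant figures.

M c_p dT/dt = ṁ c_p (T_in − T) + Q̇.
τ = M/ṁ = 321.47 s; T_ss = T_in + Q̇/(ṁ c_p) = 20.3 + 91.7/(1.77·2.13) = 44.623 °C.
T approaches T_ss exponentially: T(t) = T_ss + (T₀ − T_ss) e^(−t/τ).
T(394) = 44.623 + (-14.323)·e^(−394/321.47) = 44.623 + (-14.323)·0.29357 = 40.418 °C.

40.4 °C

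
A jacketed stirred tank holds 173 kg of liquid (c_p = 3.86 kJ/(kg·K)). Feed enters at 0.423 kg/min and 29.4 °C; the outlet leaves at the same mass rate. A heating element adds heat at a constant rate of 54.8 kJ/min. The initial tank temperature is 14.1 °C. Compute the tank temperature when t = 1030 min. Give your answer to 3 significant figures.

M c_p dT/dt = ṁ c_p (T_in − T) + Q̇.
Rearrange: dT/dt = (T_ss − T)/τ with τ = M/ṁ = 408.98 min and T_ss = T_in + Q̇/(ṁ c_p) = 62.962 °C.
This is linear first-order; T(t) = T_ss + (T₀ − T_ss) e^(−t/τ).
T(1030) = 62.962 + (-48.862)·e^(−1030/408.98) = 62.962 + (-48.862)·0.080585 = 59.025 °C.

59.0 °C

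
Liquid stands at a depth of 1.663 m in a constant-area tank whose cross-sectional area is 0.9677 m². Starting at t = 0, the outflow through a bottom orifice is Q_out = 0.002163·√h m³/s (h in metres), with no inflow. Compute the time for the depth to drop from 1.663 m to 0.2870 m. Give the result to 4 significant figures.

674.5 s

A dh/dt = −Q_out = −0.002163 √h.
This is separable: 2 d(√h)/dt = −0.002163/A, so √h = √h₀ − (0.002163/(2A)) t.
t = 2A(√h₀ − √h)/0.002163 = 2·0.9677·(√1.663 − √0.2870)/0.002163
  = 1.93540 × (1.28957 − 0.535724) / 0.002163 = 674.527 s.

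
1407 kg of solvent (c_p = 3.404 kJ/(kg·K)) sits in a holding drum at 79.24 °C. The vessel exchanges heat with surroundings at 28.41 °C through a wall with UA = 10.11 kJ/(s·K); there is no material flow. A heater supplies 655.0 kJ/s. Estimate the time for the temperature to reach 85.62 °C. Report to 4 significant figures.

289.4 s

M c_p dT/dt = −UA(T − T_amb) + Q̇.
τ = M c_p/UA = 473.732 s; T_ss = T_amb + Q̇/UA = 28.41 + 655.0/10.11 = 93.1973 °C.
T(t) = T_ss + (T₀ − T_ss)e^(−t/τ); set T = 85.62:
t = −τ ln[(T − T_ss)/(T₀ − T_ss)] = −473.732 · ln(0.542893) = 289.376 s.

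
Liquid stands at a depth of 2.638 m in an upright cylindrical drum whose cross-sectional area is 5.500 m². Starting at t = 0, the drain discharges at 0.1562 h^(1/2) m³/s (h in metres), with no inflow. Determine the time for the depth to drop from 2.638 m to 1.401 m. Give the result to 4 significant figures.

With no inflow, A dh/dt = −0.1562 √h.
∫ h^(−1/2) dh = −(0.1562/A) ∫ dt, giving 2√h = 2√h₀ − (0.1562/A) t.
t = 2A(√h₀ − √h)/0.1562 = 2·5.500·(√2.638 − √1.401)/0.1562
  = 11.0000 × (1.62419 − 1.18364) / 0.1562 = 31.0249 s.

31.02 s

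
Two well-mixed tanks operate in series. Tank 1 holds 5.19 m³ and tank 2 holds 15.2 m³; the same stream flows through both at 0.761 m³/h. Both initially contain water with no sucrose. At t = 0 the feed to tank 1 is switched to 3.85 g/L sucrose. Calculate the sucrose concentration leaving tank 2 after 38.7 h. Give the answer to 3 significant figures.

Each tank obeys Vᵢ dCᵢ/dt = Q(Cᵢ₋₁ − Cᵢ), so τᵢ = Vᵢ/Q.
τ₁ = 5.19/0.761 = 6.8200 h; τ₂ = 15.2/0.761 = 19.974 h.
Solving the cascade with C₁(0)=C₂(0)=0 gives C₂(t) = C_in[1 − (τ₁ e^(−t/τ₁) − τ₂ e^(−t/τ₂))/(τ₁ − τ₂)].
At t = 38.7: e^(−t/τ₁) = 0.0034324, e^(−t/τ₂) = 0.14406.
C₂ = 3.85·[1 − (6.8200·0.0034324 − 19.974·0.14406)/(-13.154)] = 3.85·0.78303 = 3.0147 g/L.

3.01 g/L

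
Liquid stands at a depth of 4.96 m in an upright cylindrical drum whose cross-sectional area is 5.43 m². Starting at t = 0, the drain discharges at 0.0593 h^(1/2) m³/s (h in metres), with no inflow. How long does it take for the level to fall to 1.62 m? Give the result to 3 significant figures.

175 s

A dh/dt = −Q_out = −0.0593 √h.
Separate and integrate: 2(√h − √h₀) = −(0.0593/A) t.
t = 2A(√h₀ − √h)/0.0593 = 2·5.43·(√4.96 − √1.62)/0.0593
  = 10.860 × (2.2271 − 1.2728) / 0.0593 = 174.77 s.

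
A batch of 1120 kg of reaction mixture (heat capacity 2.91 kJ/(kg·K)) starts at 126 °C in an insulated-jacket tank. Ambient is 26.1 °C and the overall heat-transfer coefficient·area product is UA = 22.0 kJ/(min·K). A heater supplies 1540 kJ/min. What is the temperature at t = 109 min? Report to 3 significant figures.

Lumped-capacitance energy balance: M c_p dT/dt = UA(T_amb − T) + Q̇.
dT/dt = (T_ss − T)/τ with T_ss = T_amb + Q̇/UA = 26.1 + 1540/22.0 = 96.100 °C, τ = M c_p/UA = 1120·2.91/22.0 = 148.15 min.
This is linear first-order; T(t) = T_ss + (T₀ − T_ss) e^(−t/τ).
T(109) = 96.100 + (29.900)·0.47914 = 110.43 °C.

110 °C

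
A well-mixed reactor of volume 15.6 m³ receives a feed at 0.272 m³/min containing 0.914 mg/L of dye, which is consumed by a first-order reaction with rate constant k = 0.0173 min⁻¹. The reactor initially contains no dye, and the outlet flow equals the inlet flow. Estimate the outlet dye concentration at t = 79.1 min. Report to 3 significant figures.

V dC/dt = Q(C_in − C) − k V C.
dC/dt = (Q/V) C_in − (Q/V + k) C; effective rate a = Q/V + k = 0.017436 + 0.0173 = 0.034736 min⁻¹.
C_ss = Q C_in/(Q + kV) = 0.45879 mg/L; C(t) = C_ss + (C₀ − C_ss) e^(−a t).
C(79.1) = 0.45879 + (-0.45879)·e^(−0.034736·79.1) = 0.45879 + (-0.45879)·0.064081 = 0.42939 mg/L.

0.429 mg/L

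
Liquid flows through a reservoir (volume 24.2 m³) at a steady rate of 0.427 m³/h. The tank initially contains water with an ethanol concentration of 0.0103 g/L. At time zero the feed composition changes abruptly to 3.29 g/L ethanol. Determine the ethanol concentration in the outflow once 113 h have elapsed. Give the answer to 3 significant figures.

2.84 g/L

Accumulation = in − out for the solute gives V dC/dt = Q(C_in − C).
So dC/dt = (C_in − C)/τ with τ = V/Q = 24.2/0.427 = 56.674 h.
C approaches C_in exponentially: C(t) = C_in + (C₀ − C_in) e^(−t/τ).
C(113) = 3.29 + (0.0103 − 3.29)·e^(−113/56.674) = 3.29 + (-3.2797)·0.13617 = 2.8434 g/L.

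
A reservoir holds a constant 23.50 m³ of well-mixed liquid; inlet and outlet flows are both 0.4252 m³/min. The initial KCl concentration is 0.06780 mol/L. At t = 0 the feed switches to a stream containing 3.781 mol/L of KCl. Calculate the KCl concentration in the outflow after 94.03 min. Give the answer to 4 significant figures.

3.104 mol/L

Unsteady species balance (constant V, well mixed): V dC/dt = Q(C_in − C).
Rewrite as dC/dt + C/τ = C_in/τ, τ = V/Q = 55.2681 min.
Integrating: C(t) = C_in + (C₀ − C_in) e^(−t/τ).
C(94.03) = 3.781 + (0.06780 − 3.781)·e^(−94.03/55.2681) = 3.781 + (-3.71320)·0.182438 = 3.10357 mol/L.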